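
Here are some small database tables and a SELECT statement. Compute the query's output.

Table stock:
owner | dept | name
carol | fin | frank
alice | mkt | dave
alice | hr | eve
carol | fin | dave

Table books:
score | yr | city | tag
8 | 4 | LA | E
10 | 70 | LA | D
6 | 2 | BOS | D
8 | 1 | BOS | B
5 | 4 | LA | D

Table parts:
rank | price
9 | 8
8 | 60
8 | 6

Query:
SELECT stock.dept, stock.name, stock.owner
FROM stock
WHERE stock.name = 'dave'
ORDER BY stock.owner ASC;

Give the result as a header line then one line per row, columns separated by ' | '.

== RESULT ==
stock.dept | stock.name | stock.owner
mkt | dave | alice
fin | dave | carol

Derivation:
After WHERE (2 rows):
stock.owner | stock.dept | stock.name
alice | mkt | dave
carol | fin | dave
After SELECT (2 rows):
stock.dept | stock.name | stock.owner
mkt | dave | alice
fin | dave | carol
After ORDER BY (2 rows):
stock.dept | stock.name | stock.owner
mkt | dave | alice
fin | dave | carol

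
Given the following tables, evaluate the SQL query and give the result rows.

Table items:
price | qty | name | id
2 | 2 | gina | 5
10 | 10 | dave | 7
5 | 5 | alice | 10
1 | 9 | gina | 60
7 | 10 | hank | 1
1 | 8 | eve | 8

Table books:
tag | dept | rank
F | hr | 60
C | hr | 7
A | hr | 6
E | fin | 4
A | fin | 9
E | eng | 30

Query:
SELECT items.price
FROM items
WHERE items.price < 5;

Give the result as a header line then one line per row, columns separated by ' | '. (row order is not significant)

After WHERE (3 rows):
items.price | items.qty | items.name | items.id
2 | 2 | gina | 5
1 | 9 | gina | 60
1 | 8 | eve | 8
After SELECT (3 rows):
items.price
2
1
1

== RESULT ==
items.price
2
1
1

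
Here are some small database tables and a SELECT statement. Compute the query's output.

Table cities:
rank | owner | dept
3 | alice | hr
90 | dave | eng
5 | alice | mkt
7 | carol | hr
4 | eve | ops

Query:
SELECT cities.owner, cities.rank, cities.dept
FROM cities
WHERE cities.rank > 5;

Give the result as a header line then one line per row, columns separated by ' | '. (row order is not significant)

After WHERE (2 rows):
cities.rank | cities.owner | cities.dept
90 | dave | eng
7 | carol | hr
After SELECT (2 rows):
cities.owner | cities.rank | cities.dept
dave | 90 | eng
carol | 7 | hr

== RESULT ==
cities.owner | cities.rank | cities.dept
dave | 90 | eng
carol | 7 | hr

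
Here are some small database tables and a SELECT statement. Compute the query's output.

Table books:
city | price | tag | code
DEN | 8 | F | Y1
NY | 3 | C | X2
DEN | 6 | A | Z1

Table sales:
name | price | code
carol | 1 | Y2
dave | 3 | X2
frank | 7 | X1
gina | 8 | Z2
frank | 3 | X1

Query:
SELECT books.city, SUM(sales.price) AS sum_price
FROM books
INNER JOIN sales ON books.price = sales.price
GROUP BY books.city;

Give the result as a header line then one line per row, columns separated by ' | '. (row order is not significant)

== RESULT ==
books.city | sum_price
DEN | 8
NY | 6

Derivation:
After JOIN sales (3 rows):
books.city | books.price | books.tag | books.code | sales.name | sales.price | sales.code
DEN | 8 | F | Y1 | gina | 8 | Z2
NY | 3 | C | X2 | dave | 3 | X2
NY | 3 | C | X2 | frank | 3 | X1
After GROUP BY (2 rows):
books.city | sum_price
DEN | 8
NY | 6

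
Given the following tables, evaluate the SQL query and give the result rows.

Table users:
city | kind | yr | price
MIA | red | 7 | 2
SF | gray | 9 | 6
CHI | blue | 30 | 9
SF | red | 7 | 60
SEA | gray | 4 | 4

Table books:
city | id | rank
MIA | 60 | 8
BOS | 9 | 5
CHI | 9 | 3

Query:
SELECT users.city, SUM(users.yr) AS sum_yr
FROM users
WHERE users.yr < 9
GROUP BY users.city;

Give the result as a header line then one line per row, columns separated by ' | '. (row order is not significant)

After WHERE (3 rows):
users.city | users.kind | users.yr | users.price
MIA | red | 7 | 2
SF | red | 7 | 60
SEA | gray | 4 | 4
After GROUP BY (3 rows):
users.city | sum_yr
MIA | 7
SF | 7
SEA | 4

== RESULT ==
users.city | sum_yr
MIA | 7
SF | 7
SEA | 4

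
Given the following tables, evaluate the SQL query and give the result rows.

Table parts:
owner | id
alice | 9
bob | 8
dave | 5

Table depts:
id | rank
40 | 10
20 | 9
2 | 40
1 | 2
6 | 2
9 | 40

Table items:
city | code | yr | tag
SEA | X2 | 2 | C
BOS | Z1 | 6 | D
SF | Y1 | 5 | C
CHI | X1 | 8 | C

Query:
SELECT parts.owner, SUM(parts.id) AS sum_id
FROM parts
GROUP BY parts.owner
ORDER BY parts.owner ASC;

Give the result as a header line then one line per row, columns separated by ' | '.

== RESULT ==
parts.owner | sum_id
alice | 9
bob | 8
dave | 5

Derivation:
After GROUP BY (3 rows):
parts.owner | sum_id
alice | 9
bob | 8
dave | 5
After ORDER BY (3 rows):
parts.owner | sum_id
alice | 9
bob | 8
dave | 5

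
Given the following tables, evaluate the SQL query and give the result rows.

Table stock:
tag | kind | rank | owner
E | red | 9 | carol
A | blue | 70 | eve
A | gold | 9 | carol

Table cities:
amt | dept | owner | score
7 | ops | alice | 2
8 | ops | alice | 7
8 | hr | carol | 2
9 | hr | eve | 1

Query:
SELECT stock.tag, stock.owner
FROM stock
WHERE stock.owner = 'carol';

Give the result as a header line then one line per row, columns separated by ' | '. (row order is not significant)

After WHERE (2 rows):
stock.tag | stock.kind | stock.rank | stock.owner
E | red | 9 | carol
A | gold | 9 | carol
After SELECT (2 rows):
stock.tag | stock.owner
E | carol
A | carol

== RESULT ==
stock.tag | stock.owner
E | carol
A | carol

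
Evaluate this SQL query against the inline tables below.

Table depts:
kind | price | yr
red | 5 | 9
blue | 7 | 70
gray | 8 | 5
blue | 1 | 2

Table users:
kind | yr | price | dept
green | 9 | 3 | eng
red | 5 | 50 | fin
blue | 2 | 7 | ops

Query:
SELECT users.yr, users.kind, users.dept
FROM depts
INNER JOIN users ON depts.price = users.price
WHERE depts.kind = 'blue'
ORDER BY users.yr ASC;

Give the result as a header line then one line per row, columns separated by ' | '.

After JOIN users (1 rows):
depts.kind | depts.price | depts.yr | users.kind | users.yr | users.price | users.dept
blue | 7 | 70 | blue | 2 | 7 | ops
After WHERE (1 rows):
depts.kind | depts.price | depts.yr | users.kind | users.yr | users.price | users.dept
blue | 7 | 70 | blue | 2 | 7 | ops
After SELECT (1 rows):
users.yr | users.kind | users.dept
2 | blue | ops
After ORDER BY (1 rows):
users.yr | users.kind | users.dept
2 | blue | ops

== RESULT ==
users.yr | users.kind | users.dept
2 | blue | ops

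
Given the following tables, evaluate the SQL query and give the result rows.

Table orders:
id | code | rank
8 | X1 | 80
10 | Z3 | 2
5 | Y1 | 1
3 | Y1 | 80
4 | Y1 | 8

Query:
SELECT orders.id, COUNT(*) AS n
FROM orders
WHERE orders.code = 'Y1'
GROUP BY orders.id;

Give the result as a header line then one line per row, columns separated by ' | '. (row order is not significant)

After WHERE (3 rows):
orders.id | orders.code | orders.rank
5 | Y1 | 1
3 | Y1 | 80
4 | Y1 | 8
After GROUP BY (3 rows):
orders.id | n
5 | 1
3 | 1
4 | 1

== RESULT ==
orders.id | n
5 | 1
3 | 1
4 | 1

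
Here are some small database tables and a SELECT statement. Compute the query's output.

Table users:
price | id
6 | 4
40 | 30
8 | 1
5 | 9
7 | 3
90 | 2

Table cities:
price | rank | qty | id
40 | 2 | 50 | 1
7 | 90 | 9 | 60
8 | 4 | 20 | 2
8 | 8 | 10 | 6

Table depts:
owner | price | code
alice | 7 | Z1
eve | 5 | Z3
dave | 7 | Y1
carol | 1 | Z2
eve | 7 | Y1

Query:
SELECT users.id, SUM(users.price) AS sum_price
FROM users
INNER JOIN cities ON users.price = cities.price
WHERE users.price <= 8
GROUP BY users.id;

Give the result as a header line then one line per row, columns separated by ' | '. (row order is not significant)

After JOIN cities (4 rows):
users.price | users.id | cities.price | cities.rank | cities.qty | cities.id
40 | 30 | 40 | 2 | 50 | 1
8 | 1 | 8 | 4 | 20 | 2
8 | 1 | 8 | 8 | 10 | 6
7 | 3 | 7 | 90 | 9 | 60
After WHERE (3 rows):
users.price | users.id | cities.price | cities.rank | cities.qty | cities.id
8 | 1 | 8 | 4 | 20 | 2
8 | 1 | 8 | 8 | 10 | 6
7 | 3 | 7 | 90 | 9 | 60
After GROUP BY (2 rows):
users.id | sum_price
1 | 16
3 | 7

== RESULT ==
users.id | sum_price
1 | 16
3 | 7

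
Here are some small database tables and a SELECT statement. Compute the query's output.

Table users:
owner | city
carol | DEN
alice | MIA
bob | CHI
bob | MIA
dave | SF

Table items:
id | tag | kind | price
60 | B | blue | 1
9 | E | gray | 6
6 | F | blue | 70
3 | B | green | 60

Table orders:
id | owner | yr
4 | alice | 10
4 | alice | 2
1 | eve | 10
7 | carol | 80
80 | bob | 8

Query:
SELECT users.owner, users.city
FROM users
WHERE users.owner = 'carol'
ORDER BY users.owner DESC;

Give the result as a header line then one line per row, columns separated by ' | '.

After WHERE (1 rows):
users.owner | users.city
carol | DEN
After SELECT (1 rows):
users.owner | users.city
carol | DEN
After ORDER BY (1 rows):
users.owner | users.city
carol | DEN

== RESULT ==
users.owner | users.city
carol | DEN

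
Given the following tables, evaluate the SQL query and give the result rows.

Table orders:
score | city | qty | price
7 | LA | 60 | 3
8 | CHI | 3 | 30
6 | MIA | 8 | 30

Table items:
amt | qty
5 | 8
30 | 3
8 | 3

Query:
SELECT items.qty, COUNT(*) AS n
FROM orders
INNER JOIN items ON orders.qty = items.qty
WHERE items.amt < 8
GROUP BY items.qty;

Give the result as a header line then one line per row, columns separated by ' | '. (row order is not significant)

== RESULT ==
items.qty | n
8 | 1

Derivation:
After JOIN items (3 rows):
orders.score | orders.city | orders.qty | orders.price | items.amt | items.qty
8 | CHI | 3 | 30 | 30 | 3
8 | CHI | 3 | 30 | 8 | 3
6 | MIA | 8 | 30 | 5 | 8
After WHERE (1 rows):
orders.score | orders.city | orders.qty | orders.price | items.amt | items.qty
6 | MIA | 8 | 30 | 5 | 8
After GROUP BY (1 rows):
items.qty | n
8 | 1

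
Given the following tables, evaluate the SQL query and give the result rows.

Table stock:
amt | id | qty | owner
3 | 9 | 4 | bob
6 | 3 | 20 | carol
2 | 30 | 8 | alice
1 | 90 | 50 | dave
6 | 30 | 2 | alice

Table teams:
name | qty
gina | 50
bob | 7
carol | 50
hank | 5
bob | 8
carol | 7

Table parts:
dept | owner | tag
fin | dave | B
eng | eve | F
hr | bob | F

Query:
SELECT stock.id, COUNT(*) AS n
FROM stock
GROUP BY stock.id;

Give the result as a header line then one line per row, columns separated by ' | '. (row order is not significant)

After GROUP BY (4 rows):
stock.id | n
9 | 1
3 | 1
30 | 2
90 | 1

== RESULT ==
stock.id | n
9 | 1
3 | 1
30 | 2
90 | 1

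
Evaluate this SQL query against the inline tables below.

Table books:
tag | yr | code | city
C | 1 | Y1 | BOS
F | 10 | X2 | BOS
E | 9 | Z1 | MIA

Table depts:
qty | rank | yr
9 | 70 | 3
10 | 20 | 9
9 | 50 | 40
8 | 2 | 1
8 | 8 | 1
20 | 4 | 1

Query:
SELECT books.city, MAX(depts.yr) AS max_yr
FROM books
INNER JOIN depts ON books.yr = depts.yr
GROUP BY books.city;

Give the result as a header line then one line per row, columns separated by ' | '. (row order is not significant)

== RESULT ==
books.city | max_yr
BOS | 1
MIA | 9

Derivation:
After JOIN depts (4 rows):
books.tag | books.yr | books.code | books.city | depts.qty | depts.rank | depts.yr
C | 1 | Y1 | BOS | 8 | 2 | 1
C | 1 | Y1 | BOS | 8 | 8 | 1
C | 1 | Y1 | BOS | 20 | 4 | 1
E | 9 | Z1 | MIA | 10 | 20 | 9
After GROUP BY (2 rows):
books.city | max_yr
BOS | 1
MIA | 9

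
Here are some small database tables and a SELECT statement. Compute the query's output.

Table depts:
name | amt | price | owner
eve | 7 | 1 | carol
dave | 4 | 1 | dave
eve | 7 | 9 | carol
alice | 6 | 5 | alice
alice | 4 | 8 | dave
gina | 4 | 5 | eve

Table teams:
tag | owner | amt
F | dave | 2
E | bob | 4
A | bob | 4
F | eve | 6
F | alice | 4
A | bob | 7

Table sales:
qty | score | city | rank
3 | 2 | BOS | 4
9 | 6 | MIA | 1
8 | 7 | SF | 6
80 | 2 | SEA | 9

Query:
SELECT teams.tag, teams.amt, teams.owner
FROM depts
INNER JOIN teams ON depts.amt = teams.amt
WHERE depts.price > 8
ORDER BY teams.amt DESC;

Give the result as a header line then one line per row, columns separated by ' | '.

== RESULT ==
teams.tag | teams.amt | teams.owner
A | 7 | bob

Derivation:
After JOIN teams (12 rows):
depts.name | depts.amt | depts.price | depts.owner | teams.tag | teams.owner | teams.amt
eve | 7 | 1 | carol | A | bob | 7
dave | 4 | 1 | dave | E | bob | 4
dave | 4 | 1 | dave | A | bob | 4
dave | 4 | 1 | dave | F | alice | 4
eve | 7 | 9 | carol | A | bob | 7
alice | 6 | 5 | alice | F | eve | 6
alice | 4 | 8 | dave | E | bob | 4
alice | 4 | 8 | dave | A | bob | 4
alice | 4 | 8 | dave | F | alice | 4
gina | 4 | 5 | eve | E | bob | 4
gina | 4 | 5 | eve | A | bob | 4
gina | 4 | 5 | eve | F | alice | 4
After WHERE (1 rows):
depts.name | depts.amt | depts.price | depts.owner | teams.tag | teams.owner | teams.amt
eve | 7 | 9 | carol | A | bob | 7
After SELECT (1 rows):
teams.tag | teams.amt | teams.owner
A | 7 | bob
After ORDER BY (1 rows):
teams.tag | teams.amt | teams.owner
A | 7 | bob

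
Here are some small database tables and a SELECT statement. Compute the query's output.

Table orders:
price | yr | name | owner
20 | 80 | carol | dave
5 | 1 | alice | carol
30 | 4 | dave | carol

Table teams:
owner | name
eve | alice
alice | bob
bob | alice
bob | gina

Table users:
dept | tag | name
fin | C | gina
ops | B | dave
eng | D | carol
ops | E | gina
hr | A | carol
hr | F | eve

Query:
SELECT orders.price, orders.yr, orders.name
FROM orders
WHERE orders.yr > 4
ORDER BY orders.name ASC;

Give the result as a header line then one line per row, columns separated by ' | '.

After WHERE (1 rows):
orders.price | orders.yr | orders.name | orders.owner
20 | 80 | carol | dave
After SELECT (1 rows):
orders.price | orders.yr | orders.name
20 | 80 | carol
After ORDER BY (1 rows):
orders.price | orders.yr | orders.name
20 | 80 | carol

== RESULT ==
orders.price | orders.yr | orders.name
20 | 80 | carol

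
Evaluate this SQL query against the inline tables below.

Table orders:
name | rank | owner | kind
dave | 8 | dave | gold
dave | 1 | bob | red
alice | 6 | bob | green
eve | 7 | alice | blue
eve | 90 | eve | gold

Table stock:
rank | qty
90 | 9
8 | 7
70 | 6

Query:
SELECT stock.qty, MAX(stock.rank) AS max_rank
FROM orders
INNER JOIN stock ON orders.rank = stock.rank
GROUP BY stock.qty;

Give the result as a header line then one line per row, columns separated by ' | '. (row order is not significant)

After JOIN stock (2 rows):
orders.name | orders.rank | orders.owner | orders.kind | stock.rank | stock.qty
dave | 8 | dave | gold | 8 | 7
eve | 90 | eve | gold | 90 | 9
After GROUP BY (2 rows):
stock.qty | max_rank
7 | 8
9 | 90

== RESULT ==
stock.qty | max_rank
7 | 8
9 | 90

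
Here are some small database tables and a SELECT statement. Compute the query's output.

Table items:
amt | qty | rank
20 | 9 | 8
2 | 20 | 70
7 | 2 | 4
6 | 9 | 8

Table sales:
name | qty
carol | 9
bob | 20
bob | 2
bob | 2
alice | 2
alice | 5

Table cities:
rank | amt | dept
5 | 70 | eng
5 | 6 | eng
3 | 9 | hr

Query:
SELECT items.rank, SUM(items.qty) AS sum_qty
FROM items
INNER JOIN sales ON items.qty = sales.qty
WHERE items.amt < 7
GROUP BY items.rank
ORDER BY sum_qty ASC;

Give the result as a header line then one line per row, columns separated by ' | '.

After JOIN sales (6 rows):
items.amt | items.qty | items.rank | sales.name | sales.qty
20 | 9 | 8 | carol | 9
2 | 20 | 70 | bob | 20
7 | 2 | 4 | bob | 2
7 | 2 | 4 | bob | 2
7 | 2 | 4 | alice | 2
6 | 9 | 8 | carol | 9
After WHERE (2 rows):
items.amt | items.qty | items.rank | sales.name | sales.qty
2 | 20 | 70 | bob | 20
6 | 9 | 8 | carol | 9
After GROUP BY (2 rows):
items.rank | sum_qty
70 | 20
8 | 9
After ORDER BY (2 rows):
items.rank | sum_qty
8 | 9
70 | 20

== RESULT ==
items.rank | sum_qty
8 | 9
70 | 20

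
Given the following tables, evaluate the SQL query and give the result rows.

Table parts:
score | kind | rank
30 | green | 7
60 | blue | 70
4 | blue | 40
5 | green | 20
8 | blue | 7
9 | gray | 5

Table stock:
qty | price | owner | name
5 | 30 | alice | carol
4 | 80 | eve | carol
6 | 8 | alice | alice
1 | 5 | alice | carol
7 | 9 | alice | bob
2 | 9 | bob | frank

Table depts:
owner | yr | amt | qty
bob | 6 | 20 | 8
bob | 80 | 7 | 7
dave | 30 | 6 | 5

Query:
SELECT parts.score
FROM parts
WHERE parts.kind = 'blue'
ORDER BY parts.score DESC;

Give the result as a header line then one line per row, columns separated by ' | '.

== RESULT ==
parts.score
60
8
4

Derivation:
After WHERE (3 rows):
parts.score | parts.kind | parts.rank
60 | blue | 70
4 | blue | 40
8 | blue | 7
After SELECT (3 rows):
parts.score
60
4
8
After ORDER BY (3 rows):
parts.score
60
8
4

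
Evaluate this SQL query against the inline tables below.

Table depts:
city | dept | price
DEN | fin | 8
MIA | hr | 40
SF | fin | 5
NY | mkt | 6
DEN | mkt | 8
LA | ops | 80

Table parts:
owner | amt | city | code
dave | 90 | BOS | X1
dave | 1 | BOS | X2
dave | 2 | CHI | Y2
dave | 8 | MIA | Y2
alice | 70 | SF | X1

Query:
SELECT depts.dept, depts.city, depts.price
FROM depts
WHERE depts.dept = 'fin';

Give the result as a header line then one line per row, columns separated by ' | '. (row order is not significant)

== RESULT ==
depts.dept | depts.city | depts.price
fin | DEN | 8
fin | SF | 5

Derivation:
After WHERE (2 rows):
depts.city | depts.dept | depts.price
DEN | fin | 8
SF | fin | 5
After SELECT (2 rows):
depts.dept | depts.city | depts.price
fin | DEN | 8
fin | SF | 5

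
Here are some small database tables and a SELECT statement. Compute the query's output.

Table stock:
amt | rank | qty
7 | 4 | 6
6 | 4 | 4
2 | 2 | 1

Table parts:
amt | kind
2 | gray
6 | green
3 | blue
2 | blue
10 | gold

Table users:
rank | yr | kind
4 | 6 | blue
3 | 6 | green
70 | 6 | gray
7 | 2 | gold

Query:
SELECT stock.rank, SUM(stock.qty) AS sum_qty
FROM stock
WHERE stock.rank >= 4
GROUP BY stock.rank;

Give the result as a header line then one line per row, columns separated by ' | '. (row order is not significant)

After WHERE (2 rows):
stock.amt | stock.rank | stock.qty
7 | 4 | 6
6 | 4 | 4
After GROUP BY (1 rows):
stock.rank | sum_qty
4 | 10

== RESULT ==
stock.rank | sum_qty
4 | 10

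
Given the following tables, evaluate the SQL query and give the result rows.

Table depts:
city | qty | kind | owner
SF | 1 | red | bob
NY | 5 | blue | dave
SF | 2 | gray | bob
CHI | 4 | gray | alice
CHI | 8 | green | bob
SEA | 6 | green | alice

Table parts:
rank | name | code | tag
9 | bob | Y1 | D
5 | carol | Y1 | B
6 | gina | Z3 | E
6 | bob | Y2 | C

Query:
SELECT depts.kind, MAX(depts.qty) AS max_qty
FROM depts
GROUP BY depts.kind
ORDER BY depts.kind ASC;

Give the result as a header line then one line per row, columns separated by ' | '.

== RESULT ==
depts.kind | max_qty
blue | 5
gray | 4
green | 8
red | 1

Derivation:
After GROUP BY (4 rows):
depts.kind | max_qty
red | 1
blue | 5
gray | 4
green | 8
After ORDER BY (4 rows):
depts.kind | max_qty
blue | 5
gray | 4
green | 8
red | 1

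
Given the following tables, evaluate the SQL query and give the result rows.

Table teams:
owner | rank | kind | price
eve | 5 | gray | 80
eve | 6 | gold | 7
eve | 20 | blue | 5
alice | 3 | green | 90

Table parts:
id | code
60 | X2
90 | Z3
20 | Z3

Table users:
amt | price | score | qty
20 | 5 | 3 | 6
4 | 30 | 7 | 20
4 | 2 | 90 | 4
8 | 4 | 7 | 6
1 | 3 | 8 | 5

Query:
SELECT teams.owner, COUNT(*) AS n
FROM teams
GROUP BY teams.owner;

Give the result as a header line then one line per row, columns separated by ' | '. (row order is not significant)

After GROUP BY (2 rows):
teams.owner | n
eve | 3
alice | 1

== RESULT ==
teams.owner | n
eve | 3
alice | 1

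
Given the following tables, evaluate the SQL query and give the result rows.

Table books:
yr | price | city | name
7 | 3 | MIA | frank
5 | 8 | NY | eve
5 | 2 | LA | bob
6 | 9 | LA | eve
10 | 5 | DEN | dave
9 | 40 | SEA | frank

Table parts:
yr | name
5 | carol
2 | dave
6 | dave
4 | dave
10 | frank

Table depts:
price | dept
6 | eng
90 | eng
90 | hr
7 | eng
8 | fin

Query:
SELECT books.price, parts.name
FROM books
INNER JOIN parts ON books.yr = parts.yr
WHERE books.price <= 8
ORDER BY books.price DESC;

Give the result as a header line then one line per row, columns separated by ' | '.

After JOIN parts (4 rows):
books.yr | books.price | books.city | books.name | parts.yr | parts.name
5 | 8 | NY | eve | 5 | carol
5 | 2 | LA | bob | 5 | carol
6 | 9 | LA | eve | 6 | dave
10 | 5 | DEN | dave | 10 | frank
After WHERE (3 rows):
books.yr | books.price | books.city | books.name | parts.yr | parts.name
5 | 8 | NY | eve | 5 | carol
5 | 2 | LA | bob | 5 | carol
10 | 5 | DEN | dave | 10 | frank
After SELECT (3 rows):
books.price | parts.name
8 | carol
2 | carol
5 | frank
After ORDER BY (3 rows):
books.price | parts.name
8 | carol
5 | frank
2 | carol

== RESULT ==
books.price | parts.name
8 | carol
5 | frank
2 | carol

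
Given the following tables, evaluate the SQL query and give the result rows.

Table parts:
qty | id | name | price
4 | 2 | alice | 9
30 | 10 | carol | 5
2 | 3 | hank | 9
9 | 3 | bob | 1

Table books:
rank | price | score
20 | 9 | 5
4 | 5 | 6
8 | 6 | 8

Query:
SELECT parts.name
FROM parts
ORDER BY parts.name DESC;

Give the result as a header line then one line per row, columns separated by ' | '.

== RESULT ==
parts.name
hank
carol
bob
alice

Derivation:
After SELECT (4 rows):
parts.name
alice
carol
hank
bob
After ORDER BY (4 rows):
parts.name
hank
carol
bob
alice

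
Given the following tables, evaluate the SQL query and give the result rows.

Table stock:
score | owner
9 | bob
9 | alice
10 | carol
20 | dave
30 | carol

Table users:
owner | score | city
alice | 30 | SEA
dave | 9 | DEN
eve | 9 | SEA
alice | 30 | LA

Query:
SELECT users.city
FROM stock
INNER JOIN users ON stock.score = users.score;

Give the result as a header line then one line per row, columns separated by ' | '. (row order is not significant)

== RESULT ==
users.city
DEN
SEA
DEN
SEA
SEA
LA

Derivation:
After JOIN users (6 rows):
stock.score | stock.owner | users.owner | users.score | users.city
9 | bob | dave | 9 | DEN
9 | bob | eve | 9 | SEA
9 | alice | dave | 9 | DEN
9 | alice | eve | 9 | SEA
30 | carol | alice | 30 | SEA
30 | carol | alice | 30 | LA
After SELECT (6 rows):
users.city
DEN
SEA
DEN
SEA
SEA
LA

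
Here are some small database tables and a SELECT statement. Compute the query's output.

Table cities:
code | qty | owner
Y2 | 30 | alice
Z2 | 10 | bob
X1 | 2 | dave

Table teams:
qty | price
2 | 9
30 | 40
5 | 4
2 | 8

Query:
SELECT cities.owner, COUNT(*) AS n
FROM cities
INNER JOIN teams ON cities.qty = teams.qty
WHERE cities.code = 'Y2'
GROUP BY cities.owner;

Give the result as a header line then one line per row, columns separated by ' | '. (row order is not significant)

== RESULT ==
cities.owner | n
alice | 1

Derivation:
After JOIN teams (3 rows):
cities.code | cities.qty | cities.owner | teams.qty | teams.price
Y2 | 30 | alice | 30 | 40
X1 | 2 | dave | 2 | 9
X1 | 2 | dave | 2 | 8
After WHERE (1 rows):
cities.code | cities.qty | cities.owner | teams.qty | teams.price
Y2 | 30 | alice | 30 | 40
After GROUP BY (1 rows):
cities.owner | n
alice | 1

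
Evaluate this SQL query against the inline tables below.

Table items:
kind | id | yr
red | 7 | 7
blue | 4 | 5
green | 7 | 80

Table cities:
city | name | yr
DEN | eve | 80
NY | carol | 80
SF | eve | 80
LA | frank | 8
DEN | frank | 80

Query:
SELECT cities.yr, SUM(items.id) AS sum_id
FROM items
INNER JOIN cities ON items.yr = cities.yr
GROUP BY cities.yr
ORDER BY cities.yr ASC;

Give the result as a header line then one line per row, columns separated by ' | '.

After JOIN cities (4 rows):
items.kind | items.id | items.yr | cities.city | cities.name | cities.yr
green | 7 | 80 | DEN | eve | 80
green | 7 | 80 | NY | carol | 80
green | 7 | 80 | SF | eve | 80
green | 7 | 80 | DEN | frank | 80
After GROUP BY (1 rows):
cities.yr | sum_id
80 | 28
After ORDER BY (1 rows):
cities.yr | sum_id
80 | 28

== RESULT ==
cities.yr | sum_id
80 | 28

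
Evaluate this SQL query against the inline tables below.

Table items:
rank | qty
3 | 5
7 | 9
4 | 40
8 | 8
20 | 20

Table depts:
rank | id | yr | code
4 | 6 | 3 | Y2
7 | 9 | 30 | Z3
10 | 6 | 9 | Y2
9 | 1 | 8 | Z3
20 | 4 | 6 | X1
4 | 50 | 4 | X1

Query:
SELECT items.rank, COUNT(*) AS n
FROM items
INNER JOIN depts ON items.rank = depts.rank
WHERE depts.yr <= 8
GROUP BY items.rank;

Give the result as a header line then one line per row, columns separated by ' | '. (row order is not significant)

== RESULT ==
items.rank | n
4 | 2
20 | 1

Derivation:
After JOIN depts (4 rows):
items.rank | items.qty | depts.rank | depts.id | depts.yr | depts.code
7 | 9 | 7 | 9 | 30 | Z3
4 | 40 | 4 | 6 | 3 | Y2
4 | 40 | 4 | 50 | 4 | X1
20 | 20 | 20 | 4 | 6 | X1
After WHERE (3 rows):
items.rank | items.qty | depts.rank | depts.id | depts.yr | depts.code
4 | 40 | 4 | 6 | 3 | Y2
4 | 40 | 4 | 50 | 4 | X1
20 | 20 | 20 | 4 | 6 | X1
After GROUP BY (2 rows):
items.rank | n
4 | 2
20 | 1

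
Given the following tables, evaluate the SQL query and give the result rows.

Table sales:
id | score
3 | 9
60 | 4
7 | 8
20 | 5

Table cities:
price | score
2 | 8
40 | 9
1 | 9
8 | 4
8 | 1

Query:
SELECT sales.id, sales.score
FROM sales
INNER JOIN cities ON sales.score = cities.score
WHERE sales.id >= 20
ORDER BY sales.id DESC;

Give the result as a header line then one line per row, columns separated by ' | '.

After JOIN cities (4 rows):
sales.id | sales.score | cities.price | cities.score
3 | 9 | 40 | 9
3 | 9 | 1 | 9
60 | 4 | 8 | 4
7 | 8 | 2 | 8
After WHERE (1 rows):
sales.id | sales.score | cities.price | cities.score
60 | 4 | 8 | 4
After SELECT (1 rows):
sales.id | sales.score
60 | 4
After ORDER BY (1 rows):
sales.id | sales.score
60 | 4

== RESULT ==
sales.id | sales.score
60 | 4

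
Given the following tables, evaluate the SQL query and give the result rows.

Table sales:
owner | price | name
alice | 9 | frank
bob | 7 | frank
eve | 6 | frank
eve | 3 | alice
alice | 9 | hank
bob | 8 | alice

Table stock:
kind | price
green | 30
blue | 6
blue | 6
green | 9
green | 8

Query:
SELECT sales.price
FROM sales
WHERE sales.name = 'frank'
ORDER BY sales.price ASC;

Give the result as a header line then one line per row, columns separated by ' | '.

After WHERE (3 rows):
sales.owner | sales.price | sales.name
alice | 9 | frank
bob | 7 | frank
eve | 6 | frank
After SELECT (3 rows):
sales.price
9
7
6
After ORDER BY (3 rows):
sales.price
6
7
9

== RESULT ==
sales.price
6
7
9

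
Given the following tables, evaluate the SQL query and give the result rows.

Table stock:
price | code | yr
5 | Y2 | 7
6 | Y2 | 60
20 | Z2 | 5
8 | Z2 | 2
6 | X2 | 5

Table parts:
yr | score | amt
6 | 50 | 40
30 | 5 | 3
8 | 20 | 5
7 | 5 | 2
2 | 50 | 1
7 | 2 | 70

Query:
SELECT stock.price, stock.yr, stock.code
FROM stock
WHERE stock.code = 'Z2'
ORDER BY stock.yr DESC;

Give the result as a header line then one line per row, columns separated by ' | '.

After WHERE (2 rows):
stock.price | stock.code | stock.yr
20 | Z2 | 5
8 | Z2 | 2
After SELECT (2 rows):
stock.price | stock.yr | stock.code
20 | 5 | Z2
8 | 2 | Z2
After ORDER BY (2 rows):
stock.price | stock.yr | stock.code
20 | 5 | Z2
8 | 2 | Z2

== RESULT ==
stock.price | stock.yr | stock.code
20 | 5 | Z2
8 | 2 | Z2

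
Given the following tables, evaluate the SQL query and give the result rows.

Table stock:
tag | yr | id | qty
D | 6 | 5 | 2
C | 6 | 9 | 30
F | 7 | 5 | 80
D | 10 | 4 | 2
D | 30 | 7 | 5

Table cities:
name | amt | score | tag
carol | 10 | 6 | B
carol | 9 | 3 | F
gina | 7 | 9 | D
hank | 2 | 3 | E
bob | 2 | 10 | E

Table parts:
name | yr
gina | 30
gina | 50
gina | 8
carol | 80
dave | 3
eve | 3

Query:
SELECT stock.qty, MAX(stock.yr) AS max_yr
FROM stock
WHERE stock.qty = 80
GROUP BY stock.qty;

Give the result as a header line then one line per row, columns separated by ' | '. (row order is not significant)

After WHERE (1 rows):
stock.tag | stock.yr | stock.id | stock.qty
F | 7 | 5 | 80
After GROUP BY (1 rows):
stock.qty | max_yr
80 | 7

== RESULT ==
stock.qty | max_yr
80 | 7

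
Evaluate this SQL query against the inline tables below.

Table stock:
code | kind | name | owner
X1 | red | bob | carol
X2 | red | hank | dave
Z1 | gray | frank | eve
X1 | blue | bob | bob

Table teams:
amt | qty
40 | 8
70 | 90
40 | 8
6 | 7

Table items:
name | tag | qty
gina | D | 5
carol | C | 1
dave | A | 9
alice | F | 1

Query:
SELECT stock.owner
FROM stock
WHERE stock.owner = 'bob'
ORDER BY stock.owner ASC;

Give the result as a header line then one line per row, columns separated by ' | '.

== RESULT ==
stock.owner
bob

Derivation:
After WHERE (1 rows):
stock.code | stock.kind | stock.name | stock.owner
X1 | blue | bob | bob
After SELECT (1 rows):
stock.owner
bob
After ORDER BY (1 rows):
stock.owner
bob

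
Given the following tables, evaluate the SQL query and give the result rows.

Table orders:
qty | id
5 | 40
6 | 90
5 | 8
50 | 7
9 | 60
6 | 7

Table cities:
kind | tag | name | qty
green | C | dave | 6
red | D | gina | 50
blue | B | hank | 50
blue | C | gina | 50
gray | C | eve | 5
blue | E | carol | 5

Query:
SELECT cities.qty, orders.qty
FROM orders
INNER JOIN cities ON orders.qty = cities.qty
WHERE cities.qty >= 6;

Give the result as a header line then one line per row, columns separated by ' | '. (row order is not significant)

== RESULT ==
cities.qty | orders.qty
6 | 6
50 | 50
50 | 50
50 | 50
6 | 6

Derivation:
After JOIN cities (9 rows):
orders.qty | orders.id | cities.kind | cities.tag | cities.name | cities.qty
5 | 40 | gray | C | eve | 5
5 | 40 | blue | E | carol | 5
6 | 90 | green | C | dave | 6
5 | 8 | gray | C | eve | 5
5 | 8 | blue | E | carol | 5
50 | 7 | red | D | gina | 50
50 | 7 | blue | B | hank | 50
50 | 7 | blue | C | gina | 50
6 | 7 | green | C | dave | 6
After WHERE (5 rows):
orders.qty | orders.id | cities.kind | cities.tag | cities.name | cities.qty
6 | 90 | green | C | dave | 6
50 | 7 | red | D | gina | 50
50 | 7 | blue | B | hank | 50
50 | 7 | blue | C | gina | 50
6 | 7 | green | C | dave | 6
After SELECT (5 rows):
cities.qty | orders.qty
6 | 6
50 | 50
50 | 50
50 | 50
6 | 6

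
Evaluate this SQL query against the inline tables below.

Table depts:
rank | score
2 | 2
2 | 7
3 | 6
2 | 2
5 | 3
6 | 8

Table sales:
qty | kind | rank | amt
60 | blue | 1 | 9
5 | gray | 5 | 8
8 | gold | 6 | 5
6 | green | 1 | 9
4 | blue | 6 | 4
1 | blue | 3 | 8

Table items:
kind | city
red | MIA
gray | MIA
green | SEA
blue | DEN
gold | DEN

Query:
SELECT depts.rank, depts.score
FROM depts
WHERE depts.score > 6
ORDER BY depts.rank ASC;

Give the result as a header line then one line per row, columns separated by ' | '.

After WHERE (2 rows):
depts.rank | depts.score
2 | 7
6 | 8
After SELECT (2 rows):
depts.rank | depts.score
2 | 7
6 | 8
After ORDER BY (2 rows):
depts.rank | depts.score
2 | 7
6 | 8

== RESULT ==
depts.rank | depts.score
2 | 7
6 | 8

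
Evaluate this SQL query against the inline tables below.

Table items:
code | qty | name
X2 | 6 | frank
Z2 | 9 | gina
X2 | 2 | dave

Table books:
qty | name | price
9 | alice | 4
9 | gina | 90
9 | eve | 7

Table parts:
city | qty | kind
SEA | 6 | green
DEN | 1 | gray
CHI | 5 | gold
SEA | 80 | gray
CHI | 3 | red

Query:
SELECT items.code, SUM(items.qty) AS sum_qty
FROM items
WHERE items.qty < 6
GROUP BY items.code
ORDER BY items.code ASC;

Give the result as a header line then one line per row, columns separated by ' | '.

After WHERE (1 rows):
items.code | items.qty | items.name
X2 | 2 | dave
After GROUP BY (1 rows):
items.code | sum_qty
X2 | 2
After ORDER BY (1 rows):
items.code | sum_qty
X2 | 2

== RESULT ==
items.code | sum_qty
X2 | 2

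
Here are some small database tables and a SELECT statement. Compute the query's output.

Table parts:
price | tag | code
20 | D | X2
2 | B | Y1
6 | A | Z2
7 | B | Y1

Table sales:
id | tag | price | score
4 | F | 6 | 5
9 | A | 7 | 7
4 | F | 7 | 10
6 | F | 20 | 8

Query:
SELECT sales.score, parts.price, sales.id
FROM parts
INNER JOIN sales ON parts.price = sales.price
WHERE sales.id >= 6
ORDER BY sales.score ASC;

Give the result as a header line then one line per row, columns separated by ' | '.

After JOIN sales (4 rows):
parts.price | parts.tag | parts.code | sales.id | sales.tag | sales.price | sales.score
20 | D | X2 | 6 | F | 20 | 8
6 | A | Z2 | 4 | F | 6 | 5
7 | B | Y1 | 9 | A | 7 | 7
7 | B | Y1 | 4 | F | 7 | 10
After WHERE (2 rows):
parts.price | parts.tag | parts.code | sales.id | sales.tag | sales.price | sales.score
20 | D | X2 | 6 | F | 20 | 8
7 | B | Y1 | 9 | A | 7 | 7
After SELECT (2 rows):
sales.score | parts.price | sales.id
8 | 20 | 6
7 | 7 | 9
After ORDER BY (2 rows):
sales.score | parts.price | sales.id
7 | 7 | 9
8 | 20 | 6

== RESULT ==
sales.score | parts.price | sales.id
7 | 7 | 9
8 | 20 | 6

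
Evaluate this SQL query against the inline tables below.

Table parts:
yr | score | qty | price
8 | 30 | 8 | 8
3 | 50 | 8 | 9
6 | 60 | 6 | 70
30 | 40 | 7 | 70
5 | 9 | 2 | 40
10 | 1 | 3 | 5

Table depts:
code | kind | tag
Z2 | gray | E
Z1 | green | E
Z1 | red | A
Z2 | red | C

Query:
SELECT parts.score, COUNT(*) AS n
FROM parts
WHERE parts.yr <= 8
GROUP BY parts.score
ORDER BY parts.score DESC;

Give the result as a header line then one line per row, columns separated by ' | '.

== RESULT ==
parts.score | n
60 | 1
50 | 1
30 | 1
9 | 1

Derivation:
After WHERE (4 rows):
parts.yr | parts.score | parts.qty | parts.price
8 | 30 | 8 | 8
3 | 50 | 8 | 9
6 | 60 | 6 | 70
5 | 9 | 2 | 40
After GROUP BY (4 rows):
parts.score | n
30 | 1
50 | 1
60 | 1
9 | 1
After ORDER BY (4 rows):
parts.score | n
60 | 1
50 | 1
30 | 1
9 | 1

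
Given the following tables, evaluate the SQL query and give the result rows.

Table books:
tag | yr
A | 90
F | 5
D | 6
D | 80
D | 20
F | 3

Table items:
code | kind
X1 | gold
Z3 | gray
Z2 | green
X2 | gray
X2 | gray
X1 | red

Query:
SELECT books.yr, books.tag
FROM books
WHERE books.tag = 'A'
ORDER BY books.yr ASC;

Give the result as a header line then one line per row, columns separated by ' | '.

After WHERE (1 rows):
books.tag | books.yr
A | 90
After SELECT (1 rows):
books.yr | books.tag
90 | A
After ORDER BY (1 rows):
books.yr | books.tag
90 | A

== RESULT ==
books.yr | books.tag
90 | A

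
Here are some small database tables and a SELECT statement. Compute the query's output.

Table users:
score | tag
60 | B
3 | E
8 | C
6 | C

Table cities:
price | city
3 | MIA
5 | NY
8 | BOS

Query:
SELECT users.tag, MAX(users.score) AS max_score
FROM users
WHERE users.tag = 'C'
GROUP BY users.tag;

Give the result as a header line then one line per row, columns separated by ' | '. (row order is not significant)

== RESULT ==
users.tag | max_score
C | 8

Derivation:
After WHERE (2 rows):
users.score | users.tag
8 | C
6 | C
After GROUP BY (1 rows):
users.tag | max_score
C | 8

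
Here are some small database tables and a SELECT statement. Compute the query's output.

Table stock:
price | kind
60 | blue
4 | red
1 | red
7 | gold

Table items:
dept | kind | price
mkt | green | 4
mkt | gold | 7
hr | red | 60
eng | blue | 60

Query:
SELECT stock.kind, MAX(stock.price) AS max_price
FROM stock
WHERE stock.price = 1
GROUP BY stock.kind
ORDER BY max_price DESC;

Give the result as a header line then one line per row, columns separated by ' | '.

== RESULT ==
stock.kind | max_price
red | 1

Derivation:
After WHERE (1 rows):
stock.price | stock.kind
1 | red
After GROUP BY (1 rows):
stock.kind | max_price
red | 1
After ORDER BY (1 rows):
stock.kind | max_price
red | 1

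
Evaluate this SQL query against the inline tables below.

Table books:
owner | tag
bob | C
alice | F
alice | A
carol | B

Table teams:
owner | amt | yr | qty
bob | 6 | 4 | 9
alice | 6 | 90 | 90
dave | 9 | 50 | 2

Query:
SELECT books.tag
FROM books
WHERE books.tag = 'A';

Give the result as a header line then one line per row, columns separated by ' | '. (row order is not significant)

== RESULT ==
books.tag
A

Derivation:
After WHERE (1 rows):
books.owner | books.tag
alice | A
After SELECT (1 rows):
books.tag
A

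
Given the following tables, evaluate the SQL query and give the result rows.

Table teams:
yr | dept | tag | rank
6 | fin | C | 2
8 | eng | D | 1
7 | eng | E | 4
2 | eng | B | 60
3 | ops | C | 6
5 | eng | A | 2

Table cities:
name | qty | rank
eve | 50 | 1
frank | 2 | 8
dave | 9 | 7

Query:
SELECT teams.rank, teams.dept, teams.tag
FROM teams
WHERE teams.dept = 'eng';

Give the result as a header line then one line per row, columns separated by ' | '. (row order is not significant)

After WHERE (4 rows):
teams.yr | teams.dept | teams.tag | teams.rank
8 | eng | D | 1
7 | eng | E | 4
2 | eng | B | 60
5 | eng | A | 2
After SELECT (4 rows):
teams.rank | teams.dept | teams.tag
1 | eng | D
4 | eng | E
60 | eng | B
2 | eng | A

== RESULT ==
teams.rank | teams.dept | teams.tag
1 | eng | D
4 | eng | E
60 | eng | B
2 | eng | A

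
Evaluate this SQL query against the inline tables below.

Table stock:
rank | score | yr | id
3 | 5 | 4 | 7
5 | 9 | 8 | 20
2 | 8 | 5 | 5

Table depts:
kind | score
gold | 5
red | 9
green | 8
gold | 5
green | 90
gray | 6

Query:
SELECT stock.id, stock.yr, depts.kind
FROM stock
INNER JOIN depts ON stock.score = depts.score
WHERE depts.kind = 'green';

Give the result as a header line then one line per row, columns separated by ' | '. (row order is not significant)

After JOIN depts (4 rows):
stock.rank | stock.score | stock.yr | stock.id | depts.kind | depts.score
3 | 5 | 4 | 7 | gold | 5
3 | 5 | 4 | 7 | gold | 5
5 | 9 | 8 | 20 | red | 9
2 | 8 | 5 | 5 | green | 8
After WHERE (1 rows):
stock.rank | stock.score | stock.yr | stock.id | depts.kind | depts.score
2 | 8 | 5 | 5 | green | 8
After SELECT (1 rows):
stock.id | stock.yr | depts.kind
5 | 5 | green

== RESULT ==
stock.id | stock.yr | depts.kind
5 | 5 | green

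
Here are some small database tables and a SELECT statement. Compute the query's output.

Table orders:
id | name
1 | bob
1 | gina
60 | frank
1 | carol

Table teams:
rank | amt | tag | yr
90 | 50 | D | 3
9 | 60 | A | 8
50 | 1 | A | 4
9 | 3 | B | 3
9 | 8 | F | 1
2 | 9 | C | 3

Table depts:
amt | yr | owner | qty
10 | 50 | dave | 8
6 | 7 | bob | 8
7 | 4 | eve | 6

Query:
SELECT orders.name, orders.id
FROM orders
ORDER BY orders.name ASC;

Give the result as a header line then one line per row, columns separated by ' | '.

== RESULT ==
orders.name | orders.id
bob | 1
carol | 1
frank | 60
gina | 1

Derivation:
After SELECT (4 rows):
orders.name | orders.id
bob | 1
gina | 1
frank | 60
carol | 1
After ORDER BY (4 rows):
orders.name | orders.id
bob | 1
carol | 1
frank | 60
gina | 1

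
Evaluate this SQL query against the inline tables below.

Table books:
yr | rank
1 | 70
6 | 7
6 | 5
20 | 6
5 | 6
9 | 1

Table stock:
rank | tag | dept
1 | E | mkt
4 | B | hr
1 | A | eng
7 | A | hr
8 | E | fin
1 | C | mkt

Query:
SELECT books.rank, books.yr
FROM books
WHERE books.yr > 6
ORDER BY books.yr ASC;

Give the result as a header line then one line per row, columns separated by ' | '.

After WHERE (2 rows):
books.yr | books.rank
20 | 6
9 | 1
After SELECT (2 rows):
books.rank | books.yr
6 | 20
1 | 9
After ORDER BY (2 rows):
books.rank | books.yr
1 | 9
6 | 20

== RESULT ==
books.rank | books.yr
1 | 9
6 | 20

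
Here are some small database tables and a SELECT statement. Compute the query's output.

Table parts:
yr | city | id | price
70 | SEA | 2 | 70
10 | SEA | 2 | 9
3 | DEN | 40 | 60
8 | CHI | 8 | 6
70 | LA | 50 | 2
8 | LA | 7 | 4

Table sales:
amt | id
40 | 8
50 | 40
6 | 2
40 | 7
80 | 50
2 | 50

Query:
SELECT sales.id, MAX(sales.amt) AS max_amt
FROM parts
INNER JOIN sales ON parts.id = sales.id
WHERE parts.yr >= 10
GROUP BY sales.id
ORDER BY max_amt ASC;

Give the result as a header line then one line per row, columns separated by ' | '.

== RESULT ==
sales.id | max_amt
2 | 6
50 | 80

Derivation:
After JOIN sales (7 rows):
parts.yr | parts.city | parts.id | parts.price | sales.amt | sales.id
70 | SEA | 2 | 70 | 6 | 2
10 | SEA | 2 | 9 | 6 | 2
3 | DEN | 40 | 60 | 50 | 40
8 | CHI | 8 | 6 | 40 | 8
70 | LA | 50 | 2 | 80 | 50
70 | LA | 50 | 2 | 2 | 50
8 | LA | 7 | 4 | 40 | 7
After WHERE (4 rows):
parts.yr | parts.city | parts.id | parts.price | sales.amt | sales.id
70 | SEA | 2 | 70 | 6 | 2
10 | SEA | 2 | 9 | 6 | 2
70 | LA | 50 | 2 | 80 | 50
70 | LA | 50 | 2 | 2 | 50
After GROUP BY (2 rows):
sales.id | max_amt
2 | 6
50 | 80
After ORDER BY (2 rows):
sales.id | max_amt
2 | 6
50 | 80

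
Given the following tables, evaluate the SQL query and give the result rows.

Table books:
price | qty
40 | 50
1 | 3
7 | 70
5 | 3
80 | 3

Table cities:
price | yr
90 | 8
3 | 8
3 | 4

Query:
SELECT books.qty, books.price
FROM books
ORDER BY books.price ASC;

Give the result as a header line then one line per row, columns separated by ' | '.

== RESULT ==
books.qty | books.price
3 | 1
3 | 5
70 | 7
50 | 40
3 | 80

Derivation:
After SELECT (5 rows):
books.qty | books.price
50 | 40
3 | 1
70 | 7
3 | 5
3 | 80
After ORDER BY (5 rows):
books.qty | books.price
3 | 1
3 | 5
70 | 7
50 | 40
3 | 80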